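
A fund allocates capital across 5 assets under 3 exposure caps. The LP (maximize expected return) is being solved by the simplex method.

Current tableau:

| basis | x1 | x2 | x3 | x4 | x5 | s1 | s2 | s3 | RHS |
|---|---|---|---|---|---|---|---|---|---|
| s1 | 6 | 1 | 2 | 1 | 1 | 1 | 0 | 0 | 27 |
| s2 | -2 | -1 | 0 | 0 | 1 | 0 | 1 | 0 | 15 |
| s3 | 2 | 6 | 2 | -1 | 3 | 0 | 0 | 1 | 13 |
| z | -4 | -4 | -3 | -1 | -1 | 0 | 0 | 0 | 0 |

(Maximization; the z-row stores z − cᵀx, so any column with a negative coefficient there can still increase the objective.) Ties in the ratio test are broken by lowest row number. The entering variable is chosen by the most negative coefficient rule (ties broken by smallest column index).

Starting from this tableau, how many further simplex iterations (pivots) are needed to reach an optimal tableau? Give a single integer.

3

pivot: x1 in, s1 out → z = 18
pivot: x2 in, s3 out → z = 346/17
pivot: x4 in, x1 out → z = 309/7
No improving column remains; optimal.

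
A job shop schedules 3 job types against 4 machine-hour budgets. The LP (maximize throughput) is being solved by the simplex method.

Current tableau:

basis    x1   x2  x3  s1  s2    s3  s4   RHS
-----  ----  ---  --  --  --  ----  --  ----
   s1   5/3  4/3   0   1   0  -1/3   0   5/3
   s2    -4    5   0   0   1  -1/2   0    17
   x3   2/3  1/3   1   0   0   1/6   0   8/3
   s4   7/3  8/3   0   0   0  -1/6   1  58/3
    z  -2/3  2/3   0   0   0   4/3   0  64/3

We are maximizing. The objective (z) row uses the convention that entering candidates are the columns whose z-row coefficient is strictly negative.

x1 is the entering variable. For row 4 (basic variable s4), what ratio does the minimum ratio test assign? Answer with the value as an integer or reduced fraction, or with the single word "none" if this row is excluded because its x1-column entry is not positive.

Ratio = RHS / (x1 entry) = (58/3) / (7/3) = 58/7.

58/7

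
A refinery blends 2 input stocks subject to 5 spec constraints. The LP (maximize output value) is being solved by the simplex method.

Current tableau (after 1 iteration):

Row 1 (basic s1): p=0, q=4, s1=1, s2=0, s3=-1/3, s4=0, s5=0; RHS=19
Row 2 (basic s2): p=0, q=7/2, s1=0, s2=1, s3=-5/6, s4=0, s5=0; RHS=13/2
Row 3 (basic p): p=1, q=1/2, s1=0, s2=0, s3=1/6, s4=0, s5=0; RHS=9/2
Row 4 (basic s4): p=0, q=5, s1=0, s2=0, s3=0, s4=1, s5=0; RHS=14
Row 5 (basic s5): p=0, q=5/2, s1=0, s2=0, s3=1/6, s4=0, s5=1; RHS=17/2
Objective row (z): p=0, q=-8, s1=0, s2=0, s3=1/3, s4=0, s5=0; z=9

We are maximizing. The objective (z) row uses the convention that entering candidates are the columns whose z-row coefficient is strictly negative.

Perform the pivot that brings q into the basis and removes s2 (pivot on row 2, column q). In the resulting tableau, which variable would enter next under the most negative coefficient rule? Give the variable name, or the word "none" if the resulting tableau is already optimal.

s3

Pivot element 7/2. New z-row = old z-row − (-8)·(row 2/(7/2)).
Updated z-row coefficients: p: 0, q: 0, s1: 0, s2: 16/7, s3: -11/7, s4: 0, s5: 0.
The most negative is -11/7 in column s3, so s3 would enter next.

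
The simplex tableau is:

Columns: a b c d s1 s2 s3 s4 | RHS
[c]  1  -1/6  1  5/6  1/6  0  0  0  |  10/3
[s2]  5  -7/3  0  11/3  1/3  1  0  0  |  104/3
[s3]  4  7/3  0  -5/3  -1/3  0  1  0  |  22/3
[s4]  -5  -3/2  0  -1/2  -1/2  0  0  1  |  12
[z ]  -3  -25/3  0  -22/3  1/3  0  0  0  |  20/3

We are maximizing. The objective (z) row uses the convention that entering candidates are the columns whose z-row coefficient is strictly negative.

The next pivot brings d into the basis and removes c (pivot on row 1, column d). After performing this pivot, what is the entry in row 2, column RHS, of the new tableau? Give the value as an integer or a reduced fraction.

Pivot element is row 1, column d: 5/6.
Normalize row 1: new (row 1, RHS) = (10/3)/(5/6) = 4.
row 2 ← row 2 − (11/3)·(new row 1): 104/3 − (11/3)·4 = 20.

20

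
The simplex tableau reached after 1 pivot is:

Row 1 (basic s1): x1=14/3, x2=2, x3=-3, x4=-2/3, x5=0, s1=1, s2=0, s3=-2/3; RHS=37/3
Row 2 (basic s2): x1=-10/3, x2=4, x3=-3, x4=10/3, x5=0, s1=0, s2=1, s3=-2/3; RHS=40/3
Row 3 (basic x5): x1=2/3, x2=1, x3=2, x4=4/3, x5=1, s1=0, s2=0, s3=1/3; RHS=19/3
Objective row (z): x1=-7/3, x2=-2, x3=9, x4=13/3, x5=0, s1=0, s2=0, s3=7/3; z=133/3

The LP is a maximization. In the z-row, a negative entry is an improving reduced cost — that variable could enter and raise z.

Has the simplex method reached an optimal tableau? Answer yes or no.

Column x1 has objective-row coefficient -7/3, which is negative; an improving pivot exists, so not yet optimal.

no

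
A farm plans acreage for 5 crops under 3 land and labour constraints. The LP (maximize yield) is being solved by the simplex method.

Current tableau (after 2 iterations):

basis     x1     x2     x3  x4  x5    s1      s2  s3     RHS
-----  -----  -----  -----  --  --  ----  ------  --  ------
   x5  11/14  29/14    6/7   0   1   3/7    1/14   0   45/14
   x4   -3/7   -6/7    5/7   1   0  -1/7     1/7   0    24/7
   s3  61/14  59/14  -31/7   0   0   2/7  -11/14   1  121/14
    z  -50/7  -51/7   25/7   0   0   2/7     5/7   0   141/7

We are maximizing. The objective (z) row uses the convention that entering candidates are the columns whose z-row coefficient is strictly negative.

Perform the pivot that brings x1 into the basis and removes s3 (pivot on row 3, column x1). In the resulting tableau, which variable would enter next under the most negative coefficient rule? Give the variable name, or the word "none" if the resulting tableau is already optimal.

x3

Pivot element 61/14. New z-row = old z-row − (-50/7)·(row 3/(61/14)).
Updated z-row coefficients: x1: 0, x2: -23/61, x3: -225/61, x4: 0, x5: 0, s1: 46/61, s2: -35/61, s3: 100/61.
The most negative is -225/61 in column x3, so x3 would enter next.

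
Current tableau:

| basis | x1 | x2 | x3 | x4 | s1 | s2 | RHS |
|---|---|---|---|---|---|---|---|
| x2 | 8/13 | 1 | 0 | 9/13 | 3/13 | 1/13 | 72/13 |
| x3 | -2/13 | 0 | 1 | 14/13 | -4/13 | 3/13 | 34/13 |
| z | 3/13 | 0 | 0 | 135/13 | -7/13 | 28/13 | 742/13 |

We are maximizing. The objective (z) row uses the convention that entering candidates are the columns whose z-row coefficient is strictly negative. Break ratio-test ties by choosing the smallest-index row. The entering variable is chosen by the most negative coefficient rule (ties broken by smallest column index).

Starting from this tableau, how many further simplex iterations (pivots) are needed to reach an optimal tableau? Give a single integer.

1

pivot: s1 in, x2 out → z = 70
No improving column remains; optimal.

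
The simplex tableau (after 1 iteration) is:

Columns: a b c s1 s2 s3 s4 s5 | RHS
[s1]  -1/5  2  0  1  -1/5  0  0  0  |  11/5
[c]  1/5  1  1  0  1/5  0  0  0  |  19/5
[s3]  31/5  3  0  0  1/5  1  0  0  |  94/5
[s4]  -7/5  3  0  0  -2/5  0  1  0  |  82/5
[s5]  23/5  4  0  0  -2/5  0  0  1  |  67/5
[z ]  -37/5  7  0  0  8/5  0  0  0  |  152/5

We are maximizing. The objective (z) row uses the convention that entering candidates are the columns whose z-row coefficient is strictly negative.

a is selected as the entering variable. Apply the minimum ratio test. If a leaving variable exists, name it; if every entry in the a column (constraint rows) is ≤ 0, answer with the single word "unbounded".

s5

Ratios: row 1 (s1): entry -1/5 ≤ 0, skip; row 2 (c): (19/5)/(1/5) = 19; row 3 (s3): (94/5)/(31/5) = 94/31; row 4 (s4): entry -7/5 ≤ 0, skip; row 5 (s5): (67/5)/(23/5) = 67/23.
Minimum ratio is in the s5 row, so s5 leaves.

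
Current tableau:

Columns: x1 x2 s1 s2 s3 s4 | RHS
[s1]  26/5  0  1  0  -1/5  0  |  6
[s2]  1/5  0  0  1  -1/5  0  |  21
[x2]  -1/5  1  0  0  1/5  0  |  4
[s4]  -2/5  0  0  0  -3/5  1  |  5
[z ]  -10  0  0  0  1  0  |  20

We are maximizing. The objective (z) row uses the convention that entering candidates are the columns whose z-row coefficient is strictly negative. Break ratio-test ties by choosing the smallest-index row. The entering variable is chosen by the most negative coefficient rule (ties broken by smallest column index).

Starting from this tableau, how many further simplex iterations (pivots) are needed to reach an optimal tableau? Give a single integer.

1

pivot: x1 in, s1 out → z = 410/13
No improving column remains; optimal.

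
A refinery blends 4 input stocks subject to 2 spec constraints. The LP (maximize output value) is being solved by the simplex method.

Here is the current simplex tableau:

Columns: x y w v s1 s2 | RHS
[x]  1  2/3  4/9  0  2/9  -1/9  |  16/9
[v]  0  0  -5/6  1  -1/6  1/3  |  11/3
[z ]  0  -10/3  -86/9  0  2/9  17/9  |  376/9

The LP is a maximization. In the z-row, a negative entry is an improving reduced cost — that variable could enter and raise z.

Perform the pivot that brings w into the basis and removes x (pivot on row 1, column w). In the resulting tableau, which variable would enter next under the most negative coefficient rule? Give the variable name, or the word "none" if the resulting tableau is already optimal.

Pivot element 4/9. New z-row = old z-row − (-86/9)·(row 1/(4/9)).
Updated z-row coefficients: x: 43/2, y: 11, w: 0, v: 0, s1: 5, s2: -1/2.
The most negative is -1/2 in column s2, so s2 would enter next.

s2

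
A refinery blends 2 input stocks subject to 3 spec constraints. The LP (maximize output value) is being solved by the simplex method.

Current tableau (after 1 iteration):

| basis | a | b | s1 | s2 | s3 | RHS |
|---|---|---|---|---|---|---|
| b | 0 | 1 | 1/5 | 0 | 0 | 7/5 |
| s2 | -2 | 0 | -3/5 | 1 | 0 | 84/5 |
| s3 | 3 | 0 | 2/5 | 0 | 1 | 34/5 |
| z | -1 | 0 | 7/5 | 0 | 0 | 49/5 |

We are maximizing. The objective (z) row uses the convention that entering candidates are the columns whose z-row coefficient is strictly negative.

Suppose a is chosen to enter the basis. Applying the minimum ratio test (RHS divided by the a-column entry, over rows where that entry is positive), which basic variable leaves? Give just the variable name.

s3

Ratios: row 1 (b): entry 0 ≤ 0, skip; row 2 (s2): entry -2 ≤ 0, skip; row 3 (s3): (34/5)/3 = 34/15.
Minimum ratio 34/15 is in the s3 row, so s3 leaves.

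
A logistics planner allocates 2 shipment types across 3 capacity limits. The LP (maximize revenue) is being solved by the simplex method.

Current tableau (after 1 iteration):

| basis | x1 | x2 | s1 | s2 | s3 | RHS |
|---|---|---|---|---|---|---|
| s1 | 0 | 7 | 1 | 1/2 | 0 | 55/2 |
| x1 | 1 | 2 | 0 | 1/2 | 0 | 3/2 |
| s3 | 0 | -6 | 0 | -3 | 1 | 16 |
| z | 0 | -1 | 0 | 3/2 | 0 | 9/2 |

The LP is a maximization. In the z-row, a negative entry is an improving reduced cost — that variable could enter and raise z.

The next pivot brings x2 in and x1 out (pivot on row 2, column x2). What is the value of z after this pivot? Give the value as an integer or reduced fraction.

21/4

Minimum ratio for x2: (3/2)/2 = 3/4.
z changes by −(z-row coeff of x2)·ratio = −(-1)·(3/4) = 3/4.
New z = 9/2 + (3/4) = 21/4.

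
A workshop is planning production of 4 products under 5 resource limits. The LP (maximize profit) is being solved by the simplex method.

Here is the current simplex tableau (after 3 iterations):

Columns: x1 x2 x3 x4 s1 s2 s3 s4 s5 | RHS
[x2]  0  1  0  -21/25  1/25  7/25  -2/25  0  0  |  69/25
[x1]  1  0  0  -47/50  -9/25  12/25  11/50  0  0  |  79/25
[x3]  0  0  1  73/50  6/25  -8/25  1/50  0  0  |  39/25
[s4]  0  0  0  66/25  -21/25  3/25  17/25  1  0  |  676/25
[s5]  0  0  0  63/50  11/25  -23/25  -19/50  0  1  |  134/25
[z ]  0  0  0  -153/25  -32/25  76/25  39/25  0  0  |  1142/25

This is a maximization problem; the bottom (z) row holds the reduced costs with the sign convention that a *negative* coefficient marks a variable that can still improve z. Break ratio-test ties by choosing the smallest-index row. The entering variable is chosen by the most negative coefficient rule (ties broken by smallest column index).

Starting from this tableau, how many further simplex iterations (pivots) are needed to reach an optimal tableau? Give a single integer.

pivot: x4 in, x3 out → z = 3812/73
pivot: s1 in, x4 out → z = 54
No improving column remains; optimal.

2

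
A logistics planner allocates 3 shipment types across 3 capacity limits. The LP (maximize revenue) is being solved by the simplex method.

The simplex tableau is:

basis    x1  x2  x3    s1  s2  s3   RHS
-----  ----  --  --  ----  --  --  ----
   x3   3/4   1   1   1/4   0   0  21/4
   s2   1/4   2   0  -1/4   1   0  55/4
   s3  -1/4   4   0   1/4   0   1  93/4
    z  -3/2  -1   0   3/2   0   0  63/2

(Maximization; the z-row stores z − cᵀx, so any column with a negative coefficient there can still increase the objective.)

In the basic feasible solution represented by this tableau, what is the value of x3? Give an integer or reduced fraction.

21/4

x3 is basic (row 1); its value is the RHS of that row: 21/4.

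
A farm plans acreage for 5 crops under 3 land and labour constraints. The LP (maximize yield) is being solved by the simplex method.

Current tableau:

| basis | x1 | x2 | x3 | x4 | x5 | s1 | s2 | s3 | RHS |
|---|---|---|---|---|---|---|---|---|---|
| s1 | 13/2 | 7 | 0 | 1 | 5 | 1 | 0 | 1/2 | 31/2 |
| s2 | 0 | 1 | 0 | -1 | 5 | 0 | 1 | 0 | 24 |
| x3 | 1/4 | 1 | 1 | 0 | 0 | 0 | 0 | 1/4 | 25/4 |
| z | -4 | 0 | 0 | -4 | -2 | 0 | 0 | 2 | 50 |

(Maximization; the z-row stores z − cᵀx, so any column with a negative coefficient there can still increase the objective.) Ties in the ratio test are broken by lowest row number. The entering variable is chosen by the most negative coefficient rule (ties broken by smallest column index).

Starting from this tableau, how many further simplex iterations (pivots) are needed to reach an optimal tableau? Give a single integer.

pivot: x1 in, s1 out → z = 774/13
pivot: x4 in, x1 out → z = 112
No improving column remains; optimal.

2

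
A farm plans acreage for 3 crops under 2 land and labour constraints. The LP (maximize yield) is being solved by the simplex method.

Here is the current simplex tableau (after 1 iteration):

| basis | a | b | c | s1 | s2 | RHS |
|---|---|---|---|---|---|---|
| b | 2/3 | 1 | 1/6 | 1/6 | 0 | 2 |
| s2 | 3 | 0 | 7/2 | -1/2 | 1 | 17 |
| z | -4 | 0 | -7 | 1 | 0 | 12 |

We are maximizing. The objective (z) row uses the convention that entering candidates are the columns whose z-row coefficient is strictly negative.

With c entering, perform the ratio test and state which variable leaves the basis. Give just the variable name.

Ratios: row 1 (b): 2/(1/6) = 12; row 2 (s2): 17/(7/2) = 34/7.
Minimum ratio 34/7 is in the s2 row, so s2 leaves.

s2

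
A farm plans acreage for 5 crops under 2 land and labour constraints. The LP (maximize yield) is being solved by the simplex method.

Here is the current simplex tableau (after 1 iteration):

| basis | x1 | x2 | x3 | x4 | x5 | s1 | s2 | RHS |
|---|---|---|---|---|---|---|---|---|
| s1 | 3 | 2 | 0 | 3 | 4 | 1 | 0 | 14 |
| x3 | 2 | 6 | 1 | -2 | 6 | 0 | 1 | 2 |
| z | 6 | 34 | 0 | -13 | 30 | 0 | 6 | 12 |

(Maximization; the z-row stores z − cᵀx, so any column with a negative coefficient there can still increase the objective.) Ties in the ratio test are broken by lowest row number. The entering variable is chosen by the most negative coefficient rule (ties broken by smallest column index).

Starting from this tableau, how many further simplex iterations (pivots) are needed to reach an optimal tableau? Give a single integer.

pivot: x4 in, s1 out → z = 218/3
No improving column remains; optimal.

1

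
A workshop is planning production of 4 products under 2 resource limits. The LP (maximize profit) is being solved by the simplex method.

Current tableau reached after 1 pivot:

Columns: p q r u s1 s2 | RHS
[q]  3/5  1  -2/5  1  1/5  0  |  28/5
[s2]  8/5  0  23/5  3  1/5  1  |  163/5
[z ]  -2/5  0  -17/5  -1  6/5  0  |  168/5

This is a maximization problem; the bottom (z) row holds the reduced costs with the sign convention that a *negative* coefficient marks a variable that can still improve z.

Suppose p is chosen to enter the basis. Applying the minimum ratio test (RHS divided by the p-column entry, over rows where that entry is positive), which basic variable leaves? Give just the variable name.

q

Ratios: row 1 (q): (28/5)/(3/5) = 28/3; row 2 (s2): (163/5)/(8/5) = 163/8.
Minimum ratio 28/3 is in the q row, so q leaves.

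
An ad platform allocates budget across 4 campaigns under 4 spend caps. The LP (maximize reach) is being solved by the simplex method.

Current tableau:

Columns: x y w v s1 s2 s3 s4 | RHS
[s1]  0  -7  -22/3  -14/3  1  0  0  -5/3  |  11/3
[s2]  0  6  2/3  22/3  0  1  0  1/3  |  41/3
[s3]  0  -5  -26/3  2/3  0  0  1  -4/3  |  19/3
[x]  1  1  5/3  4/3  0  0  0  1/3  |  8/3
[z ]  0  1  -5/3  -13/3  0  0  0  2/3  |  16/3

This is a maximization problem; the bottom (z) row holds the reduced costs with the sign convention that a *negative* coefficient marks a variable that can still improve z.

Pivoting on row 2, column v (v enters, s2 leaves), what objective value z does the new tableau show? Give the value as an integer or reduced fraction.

Minimum ratio for v: (41/3)/(22/3) = 41/22.
z changes by −(z-row coeff of v)·ratio = −(-13/3)·(41/22) = 533/66.
New z = 16/3 + (533/66) = 295/22.

295/22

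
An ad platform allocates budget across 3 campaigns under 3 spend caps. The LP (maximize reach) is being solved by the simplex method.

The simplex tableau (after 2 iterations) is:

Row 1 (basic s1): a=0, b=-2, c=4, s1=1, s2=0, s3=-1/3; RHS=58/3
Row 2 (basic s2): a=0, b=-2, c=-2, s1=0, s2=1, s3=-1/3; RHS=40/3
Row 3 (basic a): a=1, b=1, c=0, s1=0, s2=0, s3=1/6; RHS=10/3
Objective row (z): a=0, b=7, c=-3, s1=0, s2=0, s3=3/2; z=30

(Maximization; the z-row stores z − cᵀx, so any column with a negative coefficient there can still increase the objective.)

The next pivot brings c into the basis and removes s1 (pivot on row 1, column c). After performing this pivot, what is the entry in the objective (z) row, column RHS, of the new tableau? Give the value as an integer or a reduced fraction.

Pivot element is row 1, column c: 4.
Normalize row 1: new (row 1, RHS) = (58/3)/4 = 29/6.
z-row ← z-row − (-3)·(new row 1): 30 − (-3)·(29/6) = 89/2.

89/2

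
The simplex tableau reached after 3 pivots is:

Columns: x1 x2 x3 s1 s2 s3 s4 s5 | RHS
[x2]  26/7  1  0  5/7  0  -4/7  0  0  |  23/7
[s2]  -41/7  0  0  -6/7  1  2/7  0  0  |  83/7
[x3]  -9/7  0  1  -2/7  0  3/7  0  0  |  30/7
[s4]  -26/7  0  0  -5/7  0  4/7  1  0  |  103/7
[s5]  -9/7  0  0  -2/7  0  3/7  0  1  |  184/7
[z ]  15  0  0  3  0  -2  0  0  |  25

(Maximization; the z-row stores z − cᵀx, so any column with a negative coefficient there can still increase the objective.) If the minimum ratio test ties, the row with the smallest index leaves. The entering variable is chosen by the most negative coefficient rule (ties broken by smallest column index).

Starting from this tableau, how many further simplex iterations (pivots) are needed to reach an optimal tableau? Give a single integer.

pivot: s3 in, x3 out → z = 45
No improving column remains; optimal.

1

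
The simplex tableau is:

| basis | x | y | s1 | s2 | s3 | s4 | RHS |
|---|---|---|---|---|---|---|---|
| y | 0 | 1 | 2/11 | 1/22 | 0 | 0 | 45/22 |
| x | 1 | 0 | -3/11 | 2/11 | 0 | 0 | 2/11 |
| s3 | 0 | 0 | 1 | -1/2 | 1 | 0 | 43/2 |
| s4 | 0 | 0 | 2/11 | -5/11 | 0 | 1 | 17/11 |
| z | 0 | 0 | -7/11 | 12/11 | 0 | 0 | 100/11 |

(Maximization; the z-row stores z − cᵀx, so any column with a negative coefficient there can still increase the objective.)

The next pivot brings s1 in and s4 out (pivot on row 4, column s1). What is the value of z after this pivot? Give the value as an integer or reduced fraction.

Minimum ratio for s1: (17/11)/(2/11) = 17/2.
z changes by −(z-row coeff of s1)·ratio = −(-7/11)·(17/2) = 119/22.
New z = 100/11 + (119/22) = 29/2.

29/2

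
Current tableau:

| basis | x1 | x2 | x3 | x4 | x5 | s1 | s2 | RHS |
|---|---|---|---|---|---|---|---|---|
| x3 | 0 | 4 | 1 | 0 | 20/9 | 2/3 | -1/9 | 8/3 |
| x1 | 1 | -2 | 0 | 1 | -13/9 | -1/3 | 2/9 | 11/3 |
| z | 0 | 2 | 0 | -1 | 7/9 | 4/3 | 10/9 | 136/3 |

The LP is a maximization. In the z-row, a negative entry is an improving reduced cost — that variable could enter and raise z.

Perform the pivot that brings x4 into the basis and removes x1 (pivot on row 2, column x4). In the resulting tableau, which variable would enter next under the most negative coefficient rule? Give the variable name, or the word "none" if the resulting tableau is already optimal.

x5

Pivot element 1. New z-row = old z-row − (-1)·(row 2/1).
Updated z-row coefficients: x1: 1, x2: 0, x3: 0, x4: 0, x5: -2/3, s1: 1, s2: 4/3.
The most negative is -2/3 in column x5, so x5 would enter next.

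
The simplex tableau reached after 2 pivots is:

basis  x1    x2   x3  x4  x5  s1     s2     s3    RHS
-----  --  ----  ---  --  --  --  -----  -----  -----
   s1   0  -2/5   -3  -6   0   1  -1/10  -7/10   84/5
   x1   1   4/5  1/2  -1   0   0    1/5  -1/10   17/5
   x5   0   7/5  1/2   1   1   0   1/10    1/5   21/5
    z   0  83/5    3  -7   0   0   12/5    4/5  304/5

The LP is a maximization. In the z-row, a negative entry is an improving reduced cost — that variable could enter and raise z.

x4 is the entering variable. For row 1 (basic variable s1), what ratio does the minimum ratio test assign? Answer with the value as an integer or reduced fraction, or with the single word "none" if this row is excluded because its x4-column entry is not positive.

The x4 entry in row 1 is -6 ≤ 0, so this row gives no ratio.

none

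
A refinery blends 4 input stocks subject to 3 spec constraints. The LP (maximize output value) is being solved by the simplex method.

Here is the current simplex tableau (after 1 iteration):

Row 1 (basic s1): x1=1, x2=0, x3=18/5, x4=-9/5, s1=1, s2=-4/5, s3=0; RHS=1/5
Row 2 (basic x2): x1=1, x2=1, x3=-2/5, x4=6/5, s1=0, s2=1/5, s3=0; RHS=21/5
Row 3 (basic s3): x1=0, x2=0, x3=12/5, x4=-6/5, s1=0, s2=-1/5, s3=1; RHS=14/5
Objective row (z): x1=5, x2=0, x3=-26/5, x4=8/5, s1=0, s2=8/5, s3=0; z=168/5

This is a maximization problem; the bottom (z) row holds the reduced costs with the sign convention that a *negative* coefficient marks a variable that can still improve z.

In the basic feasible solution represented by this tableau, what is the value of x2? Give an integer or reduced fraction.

21/5

x2 is basic (row 2); its value is the RHS of that row: 21/5.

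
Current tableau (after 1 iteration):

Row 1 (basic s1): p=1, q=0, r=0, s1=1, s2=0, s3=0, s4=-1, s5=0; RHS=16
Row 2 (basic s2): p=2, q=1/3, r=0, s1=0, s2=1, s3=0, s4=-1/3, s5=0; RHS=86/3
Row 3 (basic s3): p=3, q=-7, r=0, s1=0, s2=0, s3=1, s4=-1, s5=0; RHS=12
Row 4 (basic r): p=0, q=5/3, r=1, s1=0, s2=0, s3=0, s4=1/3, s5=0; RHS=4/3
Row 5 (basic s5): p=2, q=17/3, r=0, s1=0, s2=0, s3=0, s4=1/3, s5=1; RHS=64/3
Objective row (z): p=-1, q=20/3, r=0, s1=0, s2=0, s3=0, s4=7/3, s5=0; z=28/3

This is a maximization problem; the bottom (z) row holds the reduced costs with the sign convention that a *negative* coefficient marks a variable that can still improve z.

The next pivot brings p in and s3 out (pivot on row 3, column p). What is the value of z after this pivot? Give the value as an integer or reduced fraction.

40/3

Minimum ratio for p: 12/3 = 4.
z changes by −(z-row coeff of p)·ratio = −(-1)·4 = 4.
New z = 28/3 + 4 = 40/3.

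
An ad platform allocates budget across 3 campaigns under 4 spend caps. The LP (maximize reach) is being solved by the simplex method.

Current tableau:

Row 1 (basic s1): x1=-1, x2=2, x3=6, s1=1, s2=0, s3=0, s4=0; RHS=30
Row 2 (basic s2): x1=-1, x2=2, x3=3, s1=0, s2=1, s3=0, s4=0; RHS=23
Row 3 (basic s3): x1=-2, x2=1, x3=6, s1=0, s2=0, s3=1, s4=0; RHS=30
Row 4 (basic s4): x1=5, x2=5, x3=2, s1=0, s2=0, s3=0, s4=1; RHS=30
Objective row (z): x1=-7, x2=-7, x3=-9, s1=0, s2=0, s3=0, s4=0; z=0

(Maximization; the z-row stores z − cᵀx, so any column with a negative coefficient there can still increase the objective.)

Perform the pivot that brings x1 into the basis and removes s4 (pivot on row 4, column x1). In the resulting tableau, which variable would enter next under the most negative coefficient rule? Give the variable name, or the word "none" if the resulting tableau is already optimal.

Pivot element 5. New z-row = old z-row − (-7)·(row 4/5).
Updated z-row coefficients: x1: 0, x2: 0, x3: -31/5, s1: 0, s2: 0, s3: 0, s4: 7/5.
The most negative is -31/5 in column x3, so x3 would enter next.

x3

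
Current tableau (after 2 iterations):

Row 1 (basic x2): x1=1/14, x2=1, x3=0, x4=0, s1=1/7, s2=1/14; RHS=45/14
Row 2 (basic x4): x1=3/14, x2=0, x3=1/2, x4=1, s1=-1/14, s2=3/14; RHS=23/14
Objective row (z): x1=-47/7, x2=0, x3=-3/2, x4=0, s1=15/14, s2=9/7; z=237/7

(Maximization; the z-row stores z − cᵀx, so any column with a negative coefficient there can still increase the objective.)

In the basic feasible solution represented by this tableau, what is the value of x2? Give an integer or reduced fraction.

45/14

x2 is basic (row 1); its value is the RHS of that row: 45/14.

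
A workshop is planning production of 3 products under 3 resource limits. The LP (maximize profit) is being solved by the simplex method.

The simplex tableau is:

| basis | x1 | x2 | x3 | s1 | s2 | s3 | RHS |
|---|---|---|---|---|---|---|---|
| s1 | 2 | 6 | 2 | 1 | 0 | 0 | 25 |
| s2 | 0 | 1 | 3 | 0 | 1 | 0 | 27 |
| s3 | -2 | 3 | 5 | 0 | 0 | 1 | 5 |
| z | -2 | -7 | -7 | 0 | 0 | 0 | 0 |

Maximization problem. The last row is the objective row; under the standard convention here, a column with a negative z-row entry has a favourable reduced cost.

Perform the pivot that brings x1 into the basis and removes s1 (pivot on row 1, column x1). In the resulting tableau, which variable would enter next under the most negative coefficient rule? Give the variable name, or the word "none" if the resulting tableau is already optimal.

Pivot element 2. New z-row = old z-row − (-2)·(row 1/2).
Updated z-row coefficients: x1: 0, x2: -1, x3: -5, s1: 1, s2: 0, s3: 0.
The most negative is -5 in column x3, so x3 would enter next.

x3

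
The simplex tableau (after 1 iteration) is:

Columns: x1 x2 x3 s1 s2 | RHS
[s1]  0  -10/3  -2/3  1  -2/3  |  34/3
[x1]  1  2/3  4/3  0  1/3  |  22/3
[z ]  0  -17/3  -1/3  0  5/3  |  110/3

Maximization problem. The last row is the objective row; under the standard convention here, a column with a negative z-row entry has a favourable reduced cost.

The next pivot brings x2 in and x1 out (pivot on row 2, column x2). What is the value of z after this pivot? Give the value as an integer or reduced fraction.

Minimum ratio for x2: (22/3)/(2/3) = 11.
z changes by −(z-row coeff of x2)·ratio = −(-17/3)·11 = 187/3.
New z = 110/3 + (187/3) = 99.

99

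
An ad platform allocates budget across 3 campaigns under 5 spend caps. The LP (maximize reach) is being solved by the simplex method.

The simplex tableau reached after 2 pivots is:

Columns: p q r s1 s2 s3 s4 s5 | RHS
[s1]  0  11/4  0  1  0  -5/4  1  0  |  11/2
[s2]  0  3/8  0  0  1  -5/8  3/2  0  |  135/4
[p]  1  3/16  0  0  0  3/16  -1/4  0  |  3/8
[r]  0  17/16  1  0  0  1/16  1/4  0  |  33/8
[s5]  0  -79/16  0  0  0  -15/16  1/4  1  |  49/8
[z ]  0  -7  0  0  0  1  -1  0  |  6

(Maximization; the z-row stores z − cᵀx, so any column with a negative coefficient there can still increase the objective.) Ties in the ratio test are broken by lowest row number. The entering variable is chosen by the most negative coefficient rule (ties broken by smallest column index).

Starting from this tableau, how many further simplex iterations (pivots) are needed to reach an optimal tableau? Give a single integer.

3

pivot: q in, s1 out → z = 20
pivot: s3 in, p out → z = 20
pivot: s4 in, r out → z = 24
No improving column remains; optimal.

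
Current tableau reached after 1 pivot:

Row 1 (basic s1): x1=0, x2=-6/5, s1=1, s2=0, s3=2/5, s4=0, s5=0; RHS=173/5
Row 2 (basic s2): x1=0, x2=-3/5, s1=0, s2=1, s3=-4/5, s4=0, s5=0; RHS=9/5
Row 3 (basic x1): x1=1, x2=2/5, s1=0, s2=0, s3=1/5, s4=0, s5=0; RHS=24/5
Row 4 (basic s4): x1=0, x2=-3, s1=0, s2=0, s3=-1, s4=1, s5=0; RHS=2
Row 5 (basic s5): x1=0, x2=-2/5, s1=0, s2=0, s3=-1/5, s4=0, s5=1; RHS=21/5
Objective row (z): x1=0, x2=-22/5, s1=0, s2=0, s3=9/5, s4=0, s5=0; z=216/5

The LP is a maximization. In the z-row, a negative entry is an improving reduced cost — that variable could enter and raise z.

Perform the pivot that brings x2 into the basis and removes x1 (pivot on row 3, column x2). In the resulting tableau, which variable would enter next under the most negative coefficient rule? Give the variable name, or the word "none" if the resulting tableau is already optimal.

Pivot element 2/5. New z-row = old z-row − (-22/5)·(row 3/(2/5)).
Updated z-row coefficients: x1: 11, x2: 0, s1: 0, s2: 0, s3: 4, s4: 0, s5: 0.
No coefficient is strictly negative; the tableau after this pivot is optimal.

none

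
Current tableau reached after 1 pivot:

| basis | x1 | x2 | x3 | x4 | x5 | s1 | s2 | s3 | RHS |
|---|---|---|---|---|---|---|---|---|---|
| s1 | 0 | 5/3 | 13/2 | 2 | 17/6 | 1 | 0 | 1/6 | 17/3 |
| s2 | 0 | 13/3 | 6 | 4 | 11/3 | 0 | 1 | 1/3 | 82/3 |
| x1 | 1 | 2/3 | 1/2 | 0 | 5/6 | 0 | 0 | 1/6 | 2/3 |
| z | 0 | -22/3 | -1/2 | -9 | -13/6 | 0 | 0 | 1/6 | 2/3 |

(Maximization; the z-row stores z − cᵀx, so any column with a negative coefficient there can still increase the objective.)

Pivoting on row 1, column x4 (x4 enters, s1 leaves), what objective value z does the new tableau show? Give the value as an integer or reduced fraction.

157/6

Minimum ratio for x4: (17/3)/2 = 17/6.
z changes by −(z-row coeff of x4)·ratio = −(-9)·(17/6) = 51/2.
New z = 2/3 + (51/2) = 157/6.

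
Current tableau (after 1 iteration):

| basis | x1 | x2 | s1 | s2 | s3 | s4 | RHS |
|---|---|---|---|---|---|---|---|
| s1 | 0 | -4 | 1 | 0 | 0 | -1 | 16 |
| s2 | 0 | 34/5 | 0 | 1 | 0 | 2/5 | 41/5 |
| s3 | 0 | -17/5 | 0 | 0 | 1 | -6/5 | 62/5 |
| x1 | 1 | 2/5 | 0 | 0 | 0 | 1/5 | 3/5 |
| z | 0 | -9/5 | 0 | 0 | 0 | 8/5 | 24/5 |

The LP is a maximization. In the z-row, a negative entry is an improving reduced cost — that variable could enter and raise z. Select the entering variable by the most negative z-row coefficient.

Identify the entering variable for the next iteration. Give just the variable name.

x2

Objective-row coefficients: x1: 0, x2: -9/5, s1: 0, s2: 0, s3: 0, s4: 8/5.
The most negative is -9/5 in column x2, so x2 enters.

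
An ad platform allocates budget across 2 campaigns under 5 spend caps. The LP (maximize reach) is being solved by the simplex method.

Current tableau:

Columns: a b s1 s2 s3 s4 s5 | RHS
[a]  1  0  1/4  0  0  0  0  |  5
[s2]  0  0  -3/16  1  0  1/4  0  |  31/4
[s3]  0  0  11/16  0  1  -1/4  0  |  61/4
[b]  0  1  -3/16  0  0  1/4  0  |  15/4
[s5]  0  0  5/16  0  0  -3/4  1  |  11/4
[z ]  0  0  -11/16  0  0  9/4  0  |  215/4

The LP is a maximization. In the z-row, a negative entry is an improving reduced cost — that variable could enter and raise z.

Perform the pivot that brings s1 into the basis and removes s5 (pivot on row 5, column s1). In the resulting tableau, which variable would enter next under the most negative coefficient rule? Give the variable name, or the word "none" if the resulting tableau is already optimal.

none

Pivot element 5/16. New z-row = old z-row − (-11/16)·(row 5/(5/16)).
Updated z-row coefficients: a: 0, b: 0, s1: 0, s2: 0, s3: 0, s4: 3/5, s5: 11/5.
No coefficient is strictly negative; the tableau after this pivot is optimal.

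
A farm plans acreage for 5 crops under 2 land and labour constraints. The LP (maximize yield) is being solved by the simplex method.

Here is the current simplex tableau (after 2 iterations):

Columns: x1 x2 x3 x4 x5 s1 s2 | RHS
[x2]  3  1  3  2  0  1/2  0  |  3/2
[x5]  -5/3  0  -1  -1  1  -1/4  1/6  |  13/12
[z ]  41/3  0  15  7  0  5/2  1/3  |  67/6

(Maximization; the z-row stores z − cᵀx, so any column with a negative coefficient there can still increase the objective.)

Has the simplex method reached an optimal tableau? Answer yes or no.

No objective-row coefficient is strictly negative, so no entering variable exists; the tableau is optimal.

yes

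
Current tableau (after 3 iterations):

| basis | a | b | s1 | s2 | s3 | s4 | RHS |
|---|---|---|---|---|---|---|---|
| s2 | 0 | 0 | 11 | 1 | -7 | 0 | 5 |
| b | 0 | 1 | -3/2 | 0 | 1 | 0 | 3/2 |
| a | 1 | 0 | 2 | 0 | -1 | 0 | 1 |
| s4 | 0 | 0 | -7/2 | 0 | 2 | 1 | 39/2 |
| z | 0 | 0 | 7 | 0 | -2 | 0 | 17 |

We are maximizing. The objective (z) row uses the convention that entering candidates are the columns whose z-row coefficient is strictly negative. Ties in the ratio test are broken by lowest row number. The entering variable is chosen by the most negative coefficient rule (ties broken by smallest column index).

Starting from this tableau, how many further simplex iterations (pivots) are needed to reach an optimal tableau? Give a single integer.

pivot: s3 in, b out → z = 20
No improving column remains; optimal.

1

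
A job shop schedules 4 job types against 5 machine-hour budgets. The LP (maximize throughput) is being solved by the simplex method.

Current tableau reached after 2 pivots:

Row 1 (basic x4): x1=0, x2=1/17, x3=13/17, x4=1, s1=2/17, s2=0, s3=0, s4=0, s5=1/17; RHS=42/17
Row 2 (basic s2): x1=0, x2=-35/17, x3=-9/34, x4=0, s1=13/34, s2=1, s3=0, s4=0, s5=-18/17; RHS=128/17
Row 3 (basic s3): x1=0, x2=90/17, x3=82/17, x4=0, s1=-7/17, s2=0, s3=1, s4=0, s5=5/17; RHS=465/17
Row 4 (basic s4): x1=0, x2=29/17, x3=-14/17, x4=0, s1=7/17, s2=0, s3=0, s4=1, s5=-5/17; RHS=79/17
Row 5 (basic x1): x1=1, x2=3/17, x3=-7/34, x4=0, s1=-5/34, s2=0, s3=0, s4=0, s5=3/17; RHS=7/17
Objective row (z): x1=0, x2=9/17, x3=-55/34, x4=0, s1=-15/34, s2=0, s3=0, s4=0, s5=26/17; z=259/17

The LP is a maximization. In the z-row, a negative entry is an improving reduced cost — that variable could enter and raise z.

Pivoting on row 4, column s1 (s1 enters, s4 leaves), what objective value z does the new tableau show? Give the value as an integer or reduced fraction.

Minimum ratio for s1: (79/17)/(7/17) = 79/7.
z changes by −(z-row coeff of s1)·ratio = −(-15/34)·(79/7) = 1185/238.
New z = 259/17 + (1185/238) = 283/14.

283/14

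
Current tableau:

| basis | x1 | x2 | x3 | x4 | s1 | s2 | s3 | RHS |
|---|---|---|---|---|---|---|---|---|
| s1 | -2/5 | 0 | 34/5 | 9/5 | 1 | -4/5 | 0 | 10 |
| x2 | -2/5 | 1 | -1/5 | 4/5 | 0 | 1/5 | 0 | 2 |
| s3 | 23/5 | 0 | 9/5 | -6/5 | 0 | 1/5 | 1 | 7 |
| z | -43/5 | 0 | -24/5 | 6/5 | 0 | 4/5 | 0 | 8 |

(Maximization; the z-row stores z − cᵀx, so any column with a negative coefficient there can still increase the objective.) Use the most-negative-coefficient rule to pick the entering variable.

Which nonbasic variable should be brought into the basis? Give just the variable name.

x1

Objective-row coefficients: x1: -43/5, x2: 0, x3: -24/5, x4: 6/5, s1: 0, s2: 4/5, s3: 0.
The most negative is -43/5 in column x1, so x1 enters.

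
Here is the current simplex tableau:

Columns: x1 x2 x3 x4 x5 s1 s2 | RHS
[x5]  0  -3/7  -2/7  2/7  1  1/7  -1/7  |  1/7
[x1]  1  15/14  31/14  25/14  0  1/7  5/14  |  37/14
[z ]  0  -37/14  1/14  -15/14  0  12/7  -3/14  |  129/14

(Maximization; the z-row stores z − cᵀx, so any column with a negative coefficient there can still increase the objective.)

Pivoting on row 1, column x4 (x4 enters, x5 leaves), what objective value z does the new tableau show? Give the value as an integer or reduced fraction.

39/4

Minimum ratio for x4: (1/7)/(2/7) = 1/2.
z changes by −(z-row coeff of x4)·ratio = −(-15/14)·(1/2) = 15/28.
New z = 129/14 + (15/28) = 39/4.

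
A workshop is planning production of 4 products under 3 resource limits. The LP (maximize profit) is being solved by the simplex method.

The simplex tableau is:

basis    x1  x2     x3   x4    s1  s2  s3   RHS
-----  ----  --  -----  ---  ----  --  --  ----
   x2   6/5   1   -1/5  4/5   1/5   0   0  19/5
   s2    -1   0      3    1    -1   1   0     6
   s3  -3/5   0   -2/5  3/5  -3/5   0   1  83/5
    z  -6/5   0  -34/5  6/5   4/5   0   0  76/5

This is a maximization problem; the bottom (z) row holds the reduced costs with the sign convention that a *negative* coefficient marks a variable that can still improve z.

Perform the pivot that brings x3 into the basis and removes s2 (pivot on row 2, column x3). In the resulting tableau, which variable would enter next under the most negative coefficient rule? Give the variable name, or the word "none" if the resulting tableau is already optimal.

Pivot element 3. New z-row = old z-row − (-34/5)·(row 2/3).
Updated z-row coefficients: x1: -52/15, x2: 0, x3: 0, x4: 52/15, s1: -22/15, s2: 34/15, s3: 0.
The most negative is -52/15 in column x1, so x1 would enter next.

x1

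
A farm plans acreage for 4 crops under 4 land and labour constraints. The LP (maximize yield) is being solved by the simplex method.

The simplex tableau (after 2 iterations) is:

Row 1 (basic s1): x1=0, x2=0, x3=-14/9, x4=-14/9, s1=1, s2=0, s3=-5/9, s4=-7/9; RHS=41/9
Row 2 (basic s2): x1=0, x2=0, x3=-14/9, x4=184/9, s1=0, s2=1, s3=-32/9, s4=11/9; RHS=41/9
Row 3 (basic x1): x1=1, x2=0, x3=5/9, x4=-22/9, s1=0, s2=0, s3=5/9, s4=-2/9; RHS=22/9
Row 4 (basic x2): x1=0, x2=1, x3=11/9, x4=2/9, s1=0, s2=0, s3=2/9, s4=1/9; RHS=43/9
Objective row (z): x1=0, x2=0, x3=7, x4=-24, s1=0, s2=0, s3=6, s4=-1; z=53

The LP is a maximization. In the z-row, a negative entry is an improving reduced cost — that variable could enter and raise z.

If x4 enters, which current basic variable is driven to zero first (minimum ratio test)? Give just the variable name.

s2

Ratios: row 1 (s1): entry -14/9 ≤ 0, skip; row 2 (s2): (41/9)/(184/9) = 41/184; row 3 (x1): entry -22/9 ≤ 0, skip; row 4 (x2): (43/9)/(2/9) = 43/2.
Minimum ratio 41/184 is in the s2 row, so s2 leaves.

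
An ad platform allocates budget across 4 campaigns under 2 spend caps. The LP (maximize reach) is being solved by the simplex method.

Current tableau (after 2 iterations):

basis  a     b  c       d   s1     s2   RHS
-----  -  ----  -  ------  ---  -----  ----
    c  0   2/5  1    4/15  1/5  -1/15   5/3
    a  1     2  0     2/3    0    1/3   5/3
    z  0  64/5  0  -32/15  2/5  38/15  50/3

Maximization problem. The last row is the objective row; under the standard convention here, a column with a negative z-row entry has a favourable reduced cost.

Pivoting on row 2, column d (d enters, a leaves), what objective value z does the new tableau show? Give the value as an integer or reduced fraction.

Minimum ratio for d: (5/3)/(2/3) = 5/2.
z changes by −(z-row coeff of d)·ratio = −(-32/15)·(5/2) = 16/3.
New z = 50/3 + (16/3) = 22.

22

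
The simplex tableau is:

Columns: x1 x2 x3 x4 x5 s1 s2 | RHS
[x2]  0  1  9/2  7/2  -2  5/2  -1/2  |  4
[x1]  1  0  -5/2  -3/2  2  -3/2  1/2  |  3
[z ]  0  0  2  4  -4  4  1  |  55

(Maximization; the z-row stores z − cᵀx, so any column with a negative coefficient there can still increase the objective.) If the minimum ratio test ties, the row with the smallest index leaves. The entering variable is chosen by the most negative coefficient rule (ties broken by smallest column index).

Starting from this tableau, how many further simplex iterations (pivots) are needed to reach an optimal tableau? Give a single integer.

2

pivot: x5 in, x1 out → z = 61
pivot: x3 in, x2 out → z = 143/2
No improving column remains; optimal.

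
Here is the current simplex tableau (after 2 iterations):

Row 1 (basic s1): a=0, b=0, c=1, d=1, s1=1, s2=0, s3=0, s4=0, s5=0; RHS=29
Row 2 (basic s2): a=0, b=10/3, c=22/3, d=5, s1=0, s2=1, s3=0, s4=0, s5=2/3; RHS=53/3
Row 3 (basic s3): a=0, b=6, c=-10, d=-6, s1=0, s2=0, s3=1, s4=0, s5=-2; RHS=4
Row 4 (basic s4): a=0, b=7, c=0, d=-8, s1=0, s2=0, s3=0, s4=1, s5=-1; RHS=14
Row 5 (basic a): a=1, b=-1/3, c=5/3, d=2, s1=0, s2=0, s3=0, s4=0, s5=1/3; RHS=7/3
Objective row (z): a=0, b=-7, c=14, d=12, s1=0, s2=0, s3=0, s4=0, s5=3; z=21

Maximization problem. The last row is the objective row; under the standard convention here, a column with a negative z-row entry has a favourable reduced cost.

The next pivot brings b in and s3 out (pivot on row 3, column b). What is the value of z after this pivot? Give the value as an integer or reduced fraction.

77/3

Minimum ratio for b: 4/6 = 2/3.
z changes by −(z-row coeff of b)·ratio = −(-7)·(2/3) = 14/3.
New z = 21 + (14/3) = 77/3.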